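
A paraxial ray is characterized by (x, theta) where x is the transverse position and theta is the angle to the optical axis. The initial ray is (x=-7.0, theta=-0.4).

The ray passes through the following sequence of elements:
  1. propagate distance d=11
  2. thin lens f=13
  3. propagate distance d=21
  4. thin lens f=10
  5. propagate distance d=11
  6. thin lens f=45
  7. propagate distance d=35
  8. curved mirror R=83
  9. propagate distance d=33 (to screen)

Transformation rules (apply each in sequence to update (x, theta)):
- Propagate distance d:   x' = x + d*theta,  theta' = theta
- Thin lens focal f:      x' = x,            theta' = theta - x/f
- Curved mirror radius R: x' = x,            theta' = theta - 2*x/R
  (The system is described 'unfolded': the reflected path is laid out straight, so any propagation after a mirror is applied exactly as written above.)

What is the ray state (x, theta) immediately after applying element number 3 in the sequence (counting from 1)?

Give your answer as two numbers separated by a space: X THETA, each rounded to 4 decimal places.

Initial: x=-7.0000 theta=-0.4000
After 1 (propagate distance d=11): x=-11.4000 theta=-0.4000
After 2 (thin lens f=13): x=-11.4000 theta=31/65 (≈0.4769)
After 3 (propagate distance d=21): x=-18/13 (≈-1.3846) theta=31/65 (≈0.4769)
Rounded to 4 decimal places: x = -1.3846, theta = 0.4769

Answer: -1.3846 0.4769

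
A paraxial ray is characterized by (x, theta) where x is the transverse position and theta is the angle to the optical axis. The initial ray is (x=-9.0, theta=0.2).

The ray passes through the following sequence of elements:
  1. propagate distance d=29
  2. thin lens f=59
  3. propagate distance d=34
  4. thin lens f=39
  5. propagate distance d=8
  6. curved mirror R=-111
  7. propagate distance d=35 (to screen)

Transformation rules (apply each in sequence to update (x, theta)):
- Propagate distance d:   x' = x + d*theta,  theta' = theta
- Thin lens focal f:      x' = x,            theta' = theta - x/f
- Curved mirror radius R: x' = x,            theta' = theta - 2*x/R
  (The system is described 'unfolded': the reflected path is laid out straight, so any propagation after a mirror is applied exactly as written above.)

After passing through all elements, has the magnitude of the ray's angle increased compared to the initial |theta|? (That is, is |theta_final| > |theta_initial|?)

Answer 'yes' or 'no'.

Answer: yes

Derivation:
Initial: x=-9.0000 theta=0.2000
After 1 (propagate distance d=29): x=-3.2000 theta=0.2000
After 2 (thin lens f=59): x=-3.2000 theta=15/59 (≈0.2542)
After 3 (propagate distance d=34): x=1606/295 (≈5.4441) theta=15/59 (≈0.2542)
After 4 (thin lens f=39): x=1606/295 (≈5.4441) theta=1319/11505 (≈0.1146)
After 5 (propagate distance d=8): x=73186/11505 (≈6.3612) theta=1319/11505 (≈0.1146)
After 6 (curved mirror R=-111): x=73186/11505 (≈6.3612) theta=7913/34515 (≈0.2293)
After 7 (propagate distance d=35 (to screen)): x=496513/34515 (≈14.3854) theta=7913/34515 (≈0.2293)
|theta_initial|=0.2000 |theta_final|=7913/34515 (≈0.2293) -> increased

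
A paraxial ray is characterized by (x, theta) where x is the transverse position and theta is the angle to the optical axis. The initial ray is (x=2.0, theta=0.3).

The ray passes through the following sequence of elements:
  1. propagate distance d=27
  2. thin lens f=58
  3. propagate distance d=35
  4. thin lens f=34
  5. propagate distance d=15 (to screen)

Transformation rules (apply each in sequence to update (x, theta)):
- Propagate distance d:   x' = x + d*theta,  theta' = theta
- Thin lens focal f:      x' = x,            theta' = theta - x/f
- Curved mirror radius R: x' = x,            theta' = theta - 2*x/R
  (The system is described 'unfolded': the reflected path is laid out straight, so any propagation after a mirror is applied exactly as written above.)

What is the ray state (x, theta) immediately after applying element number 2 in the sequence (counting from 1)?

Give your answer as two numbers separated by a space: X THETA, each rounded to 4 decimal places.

Initial: x=2.0000 theta=0.3000
After 1 (propagate distance d=27): x=10.1000 theta=0.3000
After 2 (thin lens f=58): x=10.1000 theta=73/580 (≈0.1259)
Rounded to 4 decimal places: x = 10.1000, theta = 0.1259

Answer: 10.1000 0.1259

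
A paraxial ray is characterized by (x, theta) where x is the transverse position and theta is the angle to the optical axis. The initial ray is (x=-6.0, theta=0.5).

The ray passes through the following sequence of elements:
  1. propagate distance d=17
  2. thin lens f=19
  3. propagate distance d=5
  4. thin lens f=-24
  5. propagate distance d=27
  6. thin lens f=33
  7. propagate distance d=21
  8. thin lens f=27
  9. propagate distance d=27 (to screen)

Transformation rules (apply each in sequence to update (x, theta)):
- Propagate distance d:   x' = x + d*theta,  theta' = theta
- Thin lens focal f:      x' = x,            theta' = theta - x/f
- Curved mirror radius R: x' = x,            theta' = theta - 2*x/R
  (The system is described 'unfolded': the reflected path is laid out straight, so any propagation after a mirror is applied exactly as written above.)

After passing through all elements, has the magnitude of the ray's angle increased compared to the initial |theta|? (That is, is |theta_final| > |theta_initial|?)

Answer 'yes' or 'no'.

Answer: yes

Derivation:
Initial: x=-6.0000 theta=0.5000
After 1 (propagate distance d=17): x=2.5000 theta=0.5000
After 2 (thin lens f=19): x=2.5000 theta=7/19 (≈0.3684)
After 3 (propagate distance d=5): x=165/38 (≈4.3421) theta=7/19 (≈0.3684)
After 4 (thin lens f=-24): x=165/38 (≈4.3421) theta=167/304 (≈0.5493)
After 5 (propagate distance d=27): x=5829/304 (≈19.1743) theta=167/304 (≈0.5493)
After 6 (thin lens f=33): x=5829/304 (≈19.1743) theta=-53/1672 (≈-0.0317)
After 7 (propagate distance d=21): x=61893/3344 (≈18.5087) theta=-53/1672 (≈-0.0317)
After 8 (thin lens f=27): x=61893/3344 (≈18.5087) theta=-7195/10032 (≈-0.7172)
After 9 (propagate distance d=27 (to screen)): x=-1431/1672 (≈-0.8559) theta=-7195/10032 (≈-0.7172)
|theta_initial|=0.5000 |theta_final|=7195/10032 (≈0.7172) -> increased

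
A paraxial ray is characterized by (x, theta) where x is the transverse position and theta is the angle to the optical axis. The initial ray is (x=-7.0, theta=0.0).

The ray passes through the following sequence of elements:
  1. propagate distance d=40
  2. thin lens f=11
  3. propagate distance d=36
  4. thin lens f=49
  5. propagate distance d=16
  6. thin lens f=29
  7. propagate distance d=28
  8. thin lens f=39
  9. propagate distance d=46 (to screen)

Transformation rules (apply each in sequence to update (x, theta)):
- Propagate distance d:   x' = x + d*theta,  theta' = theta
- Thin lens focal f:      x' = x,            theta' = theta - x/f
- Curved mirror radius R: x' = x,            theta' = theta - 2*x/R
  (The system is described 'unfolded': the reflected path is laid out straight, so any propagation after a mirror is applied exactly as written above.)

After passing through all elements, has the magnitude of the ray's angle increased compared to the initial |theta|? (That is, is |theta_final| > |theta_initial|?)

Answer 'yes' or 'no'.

Answer: yes

Derivation:
Initial: x=-7.0000 theta=0.0000
After 1 (propagate distance d=40): x=-7.0000 theta=0.0000
After 2 (thin lens f=11): x=-7.0000 theta=7/11 (≈0.6364)
After 3 (propagate distance d=36): x=175/11 (≈15.9091) theta=7/11 (≈0.6364)
After 4 (thin lens f=49): x=175/11 (≈15.9091) theta=24/77 (≈0.3117)
After 5 (propagate distance d=16): x=1609/77 (≈20.8961) theta=24/77 (≈0.3117)
After 6 (thin lens f=29): x=1609/77 (≈20.8961) theta=-83/203 (≈-0.4089)
After 7 (propagate distance d=28): x=21097/2233 (≈9.4478) theta=-83/203 (≈-0.4089)
After 8 (thin lens f=39): x=21097/2233 (≈9.4478) theta=-56704/87087 (≈-0.6511)
After 9 (propagate distance d=46 (to screen)): x=-1785601/87087 (≈-20.5036) theta=-56704/87087 (≈-0.6511)
|theta_initial|=0.0000 |theta_final|=56704/87087 (≈0.6511) -> increased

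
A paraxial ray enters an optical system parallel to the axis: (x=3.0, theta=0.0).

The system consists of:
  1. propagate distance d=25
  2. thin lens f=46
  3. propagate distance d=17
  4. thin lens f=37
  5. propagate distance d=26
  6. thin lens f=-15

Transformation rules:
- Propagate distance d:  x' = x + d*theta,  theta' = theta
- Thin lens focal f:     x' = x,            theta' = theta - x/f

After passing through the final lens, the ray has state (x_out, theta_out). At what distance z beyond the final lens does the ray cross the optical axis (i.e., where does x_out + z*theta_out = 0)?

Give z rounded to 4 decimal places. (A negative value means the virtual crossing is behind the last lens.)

Answer: -5.9063

Derivation:
Initial: x=3.0000 theta=0.0000
After 1 (propagate distance d=25): x=3.0000 theta=0.0000
After 2 (thin lens f=46): x=3.0000 theta=-3/46 (≈-0.0652)
After 3 (propagate distance d=17): x=87/46 (≈1.8913) theta=-3/46 (≈-0.0652)
After 4 (thin lens f=37): x=87/46 (≈1.8913) theta=-99/851 (≈-0.1163)
After 5 (propagate distance d=26): x=-1929/1702 (≈-1.1334) theta=-99/851 (≈-0.1163)
After 6 (thin lens f=-15): x=-1929/1702 (≈-1.1334) theta=-71/370 (≈-0.1919)
z_focus = -x_out/theta_out = -(-1929/1702)/(-71/370) = -9645/1633 ≈ -5.9063
Rounded to 4 decimal places: z = -5.9063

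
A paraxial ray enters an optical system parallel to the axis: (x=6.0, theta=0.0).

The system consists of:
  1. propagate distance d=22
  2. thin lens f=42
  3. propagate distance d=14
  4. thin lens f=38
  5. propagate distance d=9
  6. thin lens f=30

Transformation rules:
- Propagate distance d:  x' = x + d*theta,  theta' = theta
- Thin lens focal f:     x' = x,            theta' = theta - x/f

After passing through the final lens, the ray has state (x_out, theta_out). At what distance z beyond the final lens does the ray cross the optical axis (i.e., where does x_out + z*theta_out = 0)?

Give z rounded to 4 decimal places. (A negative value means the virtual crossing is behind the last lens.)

Answer: 5.7551

Derivation:
Initial: x=6.0000 theta=0.0000
After 1 (propagate distance d=22): x=6.0000 theta=0.0000
After 2 (thin lens f=42): x=6.0000 theta=-1/7 (≈-0.1429)
After 3 (propagate distance d=14): x=4.0000 theta=-1/7 (≈-0.1429)
After 4 (thin lens f=38): x=4.0000 theta=-33/133 (≈-0.2481)
After 5 (propagate distance d=9): x=235/133 (≈1.7669) theta=-33/133 (≈-0.2481)
After 6 (thin lens f=30): x=235/133 (≈1.7669) theta=-35/114 (≈-0.3070)
z_focus = -x_out/theta_out = -(235/133)/(-35/114) = 282/49 ≈ 5.7551
Rounded to 4 decimal places: z = 5.7551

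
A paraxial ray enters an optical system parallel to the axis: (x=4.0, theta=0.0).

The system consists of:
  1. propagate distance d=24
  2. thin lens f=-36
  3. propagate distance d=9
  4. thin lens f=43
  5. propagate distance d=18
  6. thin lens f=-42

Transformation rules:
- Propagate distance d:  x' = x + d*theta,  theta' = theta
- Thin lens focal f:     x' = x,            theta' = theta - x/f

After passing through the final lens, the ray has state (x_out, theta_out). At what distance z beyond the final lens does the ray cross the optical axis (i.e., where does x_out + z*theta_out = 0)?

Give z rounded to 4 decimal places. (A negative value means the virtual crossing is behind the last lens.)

Answer: -43.9438

Derivation:
Initial: x=4.0000 theta=0.0000
After 1 (propagate distance d=24): x=4.0000 theta=0.0000
After 2 (thin lens f=-36): x=4.0000 theta=1/9 (≈0.1111)
After 3 (propagate distance d=9): x=5.0000 theta=1/9 (≈0.1111)
After 4 (thin lens f=43): x=5.0000 theta=-2/387 (≈-0.0052)
After 5 (propagate distance d=18): x=211/43 (≈4.9070) theta=-2/387 (≈-0.0052)
After 6 (thin lens f=-42): x=211/43 (≈4.9070) theta=605/5418 (≈0.1117)
z_focus = -x_out/theta_out = -(211/43)/(605/5418) = -26586/605 ≈ -43.9438
Rounded to 4 decimal places: z = -43.9438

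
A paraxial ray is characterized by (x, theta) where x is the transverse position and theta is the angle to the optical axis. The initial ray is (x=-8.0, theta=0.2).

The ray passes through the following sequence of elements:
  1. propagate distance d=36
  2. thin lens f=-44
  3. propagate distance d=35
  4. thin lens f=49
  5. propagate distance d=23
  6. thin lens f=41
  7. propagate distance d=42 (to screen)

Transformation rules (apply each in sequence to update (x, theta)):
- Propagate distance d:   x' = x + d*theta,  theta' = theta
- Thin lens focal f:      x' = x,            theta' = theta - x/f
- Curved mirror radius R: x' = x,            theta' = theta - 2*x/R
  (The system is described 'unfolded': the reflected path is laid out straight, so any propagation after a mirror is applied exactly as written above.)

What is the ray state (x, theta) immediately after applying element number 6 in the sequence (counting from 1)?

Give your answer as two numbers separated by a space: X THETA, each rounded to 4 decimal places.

Initial: x=-8.0000 theta=0.2000
After 1 (propagate distance d=36): x=-0.8000 theta=0.2000
After 2 (thin lens f=-44): x=-0.8000 theta=2/11 (≈0.1818)
After 3 (propagate distance d=35): x=306/55 (≈5.5636) theta=2/11 (≈0.1818)
After 4 (thin lens f=49): x=306/55 (≈5.5636) theta=184/2695 (≈0.0683)
After 5 (propagate distance d=23): x=19226/2695 (≈7.1340) theta=184/2695 (≈0.0683)
After 6 (thin lens f=41): x=19226/2695 (≈7.1340) theta=-1062/10045 (≈-0.1057)
Rounded to 4 decimal places: x = 7.1340, theta = -0.1057

Answer: 7.1340 -0.1057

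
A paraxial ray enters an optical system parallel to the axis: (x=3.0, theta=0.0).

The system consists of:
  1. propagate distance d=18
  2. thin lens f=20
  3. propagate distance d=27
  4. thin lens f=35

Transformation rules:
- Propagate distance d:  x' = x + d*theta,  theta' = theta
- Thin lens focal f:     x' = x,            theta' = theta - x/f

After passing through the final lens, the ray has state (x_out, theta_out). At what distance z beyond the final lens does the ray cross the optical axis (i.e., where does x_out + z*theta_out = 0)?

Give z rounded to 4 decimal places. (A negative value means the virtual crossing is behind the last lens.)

Answer: -8.7500

Derivation:
Initial: x=3.0000 theta=0.0000
After 1 (propagate distance d=18): x=3.0000 theta=0.0000
After 2 (thin lens f=20): x=3.0000 theta=-0.1500
After 3 (propagate distance d=27): x=-1.0500 theta=-0.1500
After 4 (thin lens f=35): x=-1.0500 theta=-0.1200
z_focus = -x_out/theta_out = -(-1.0500)/(-0.1200) = -8.7500
Rounded to 4 decimal places: z = -8.7500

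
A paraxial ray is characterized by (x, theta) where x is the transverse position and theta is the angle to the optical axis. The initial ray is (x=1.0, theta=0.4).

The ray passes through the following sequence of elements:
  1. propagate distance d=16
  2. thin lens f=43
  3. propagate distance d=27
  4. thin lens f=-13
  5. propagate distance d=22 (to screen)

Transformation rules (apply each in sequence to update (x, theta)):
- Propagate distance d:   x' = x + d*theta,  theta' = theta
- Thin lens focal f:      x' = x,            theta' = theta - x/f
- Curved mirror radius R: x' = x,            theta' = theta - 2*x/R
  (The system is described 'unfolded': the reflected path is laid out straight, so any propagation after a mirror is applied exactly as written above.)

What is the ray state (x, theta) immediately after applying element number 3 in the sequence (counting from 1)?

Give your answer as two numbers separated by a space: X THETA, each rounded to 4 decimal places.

Initial: x=1.0000 theta=0.4000
After 1 (propagate distance d=16): x=7.4000 theta=0.4000
After 2 (thin lens f=43): x=7.4000 theta=49/215 (≈0.2279)
After 3 (propagate distance d=27): x=2914/215 (≈13.5535) theta=49/215 (≈0.2279)
Rounded to 4 decimal places: x = 13.5535, theta = 0.2279

Answer: 13.5535 0.2279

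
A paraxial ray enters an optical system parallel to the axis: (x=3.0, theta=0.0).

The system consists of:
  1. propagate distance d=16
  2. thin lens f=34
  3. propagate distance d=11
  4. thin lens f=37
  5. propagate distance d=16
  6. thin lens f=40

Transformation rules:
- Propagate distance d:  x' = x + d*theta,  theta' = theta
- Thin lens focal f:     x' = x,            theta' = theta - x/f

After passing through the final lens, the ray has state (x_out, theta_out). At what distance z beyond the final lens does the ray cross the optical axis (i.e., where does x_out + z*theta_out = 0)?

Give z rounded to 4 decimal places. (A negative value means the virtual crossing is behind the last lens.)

Initial: x=3.0000 theta=0.0000
After 1 (propagate distance d=16): x=3.0000 theta=0.0000
After 2 (thin lens f=34): x=3.0000 theta=-3/34 (≈-0.0882)
After 3 (propagate distance d=11): x=69/34 (≈2.0294) theta=-3/34 (≈-0.0882)
After 4 (thin lens f=37): x=69/34 (≈2.0294) theta=-90/629 (≈-0.1431)
After 5 (propagate distance d=16): x=-327/1258 (≈-0.2599) theta=-90/629 (≈-0.1431)
After 6 (thin lens f=40): x=-327/1258 (≈-0.2599) theta=-6873/50320 (≈-0.1366)
z_focus = -x_out/theta_out = -(-327/1258)/(-6873/50320) = -4360/2291 ≈ -1.9031
Rounded to 4 decimal places: z = -1.9031

Answer: -1.9031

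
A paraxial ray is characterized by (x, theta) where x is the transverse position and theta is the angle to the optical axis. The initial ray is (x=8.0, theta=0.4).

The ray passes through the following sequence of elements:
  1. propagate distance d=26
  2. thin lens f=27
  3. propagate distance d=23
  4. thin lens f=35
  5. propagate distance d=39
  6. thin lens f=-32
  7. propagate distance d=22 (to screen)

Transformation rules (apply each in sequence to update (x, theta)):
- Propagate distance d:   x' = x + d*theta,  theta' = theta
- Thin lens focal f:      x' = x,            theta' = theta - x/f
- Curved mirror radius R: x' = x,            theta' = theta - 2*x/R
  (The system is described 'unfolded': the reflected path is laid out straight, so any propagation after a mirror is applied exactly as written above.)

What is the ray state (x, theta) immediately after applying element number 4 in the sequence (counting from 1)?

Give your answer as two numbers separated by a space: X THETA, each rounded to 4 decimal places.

Answer: 11.9259 -0.6222

Derivation:
Initial: x=8.0000 theta=0.4000
After 1 (propagate distance d=26): x=18.4000 theta=0.4000
After 2 (thin lens f=27): x=18.4000 theta=-38/135 (≈-0.2815)
After 3 (propagate distance d=23): x=322/27 (≈11.9259) theta=-38/135 (≈-0.2815)
After 4 (thin lens f=35): x=322/27 (≈11.9259) theta=-28/45 (≈-0.6222)
Rounded to 4 decimal places: x = 11.9259, theta = -0.6222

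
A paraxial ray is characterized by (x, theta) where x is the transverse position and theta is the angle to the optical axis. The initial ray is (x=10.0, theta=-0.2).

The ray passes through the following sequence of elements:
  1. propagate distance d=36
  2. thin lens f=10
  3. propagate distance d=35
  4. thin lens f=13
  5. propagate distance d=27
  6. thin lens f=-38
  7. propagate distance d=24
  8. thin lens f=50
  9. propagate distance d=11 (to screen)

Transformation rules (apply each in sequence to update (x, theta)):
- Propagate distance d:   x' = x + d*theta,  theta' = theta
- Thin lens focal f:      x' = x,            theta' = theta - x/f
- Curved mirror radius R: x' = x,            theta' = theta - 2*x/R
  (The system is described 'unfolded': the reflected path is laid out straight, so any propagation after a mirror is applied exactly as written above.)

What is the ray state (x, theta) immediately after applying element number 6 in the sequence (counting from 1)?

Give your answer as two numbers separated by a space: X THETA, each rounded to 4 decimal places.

Answer: 2.1169 0.6526

Derivation:
Initial: x=10.0000 theta=-0.2000
After 1 (propagate distance d=36): x=2.8000 theta=-0.2000
After 2 (thin lens f=10): x=2.8000 theta=-0.4800
After 3 (propagate distance d=35): x=-14.0000 theta=-0.4800
After 4 (thin lens f=13): x=-14.0000 theta=194/325 (≈0.5969)
After 5 (propagate distance d=27): x=688/325 (≈2.1169) theta=194/325 (≈0.5969)
After 6 (thin lens f=-38): x=688/325 (≈2.1169) theta=62/95 (≈0.6526)
Rounded to 4 decimal places: x = 2.1169, theta = 0.6526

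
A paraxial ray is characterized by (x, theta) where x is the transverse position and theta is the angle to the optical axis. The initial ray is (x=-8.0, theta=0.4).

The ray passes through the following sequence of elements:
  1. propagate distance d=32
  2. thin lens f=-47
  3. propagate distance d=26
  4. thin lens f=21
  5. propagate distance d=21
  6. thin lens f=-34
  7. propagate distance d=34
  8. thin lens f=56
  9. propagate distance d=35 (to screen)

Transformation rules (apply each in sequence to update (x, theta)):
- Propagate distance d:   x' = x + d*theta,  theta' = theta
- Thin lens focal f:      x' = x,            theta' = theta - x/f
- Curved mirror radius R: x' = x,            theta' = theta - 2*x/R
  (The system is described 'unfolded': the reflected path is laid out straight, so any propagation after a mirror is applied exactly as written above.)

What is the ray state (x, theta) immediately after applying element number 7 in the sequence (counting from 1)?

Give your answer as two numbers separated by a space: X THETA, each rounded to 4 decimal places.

Answer: 9.2531 -0.0380

Derivation:
Initial: x=-8.0000 theta=0.4000
After 1 (propagate distance d=32): x=4.8000 theta=0.4000
After 2 (thin lens f=-47): x=4.8000 theta=118/235 (≈0.5021)
After 3 (propagate distance d=26): x=4196/235 (≈17.8553) theta=118/235 (≈0.5021)
After 4 (thin lens f=21): x=4196/235 (≈17.8553) theta=-1718/4935 (≈-0.3481)
After 5 (propagate distance d=21): x=2478/235 (≈10.5447) theta=-1718/4935 (≈-0.3481)
After 6 (thin lens f=-34): x=2478/235 (≈10.5447) theta=-3187/83895 (≈-0.0380)
After 7 (propagate distance d=34): x=45664/4935 (≈9.2531) theta=-3187/83895 (≈-0.0380)
Rounded to 4 decimal places: x = 9.2531, theta = -0.0380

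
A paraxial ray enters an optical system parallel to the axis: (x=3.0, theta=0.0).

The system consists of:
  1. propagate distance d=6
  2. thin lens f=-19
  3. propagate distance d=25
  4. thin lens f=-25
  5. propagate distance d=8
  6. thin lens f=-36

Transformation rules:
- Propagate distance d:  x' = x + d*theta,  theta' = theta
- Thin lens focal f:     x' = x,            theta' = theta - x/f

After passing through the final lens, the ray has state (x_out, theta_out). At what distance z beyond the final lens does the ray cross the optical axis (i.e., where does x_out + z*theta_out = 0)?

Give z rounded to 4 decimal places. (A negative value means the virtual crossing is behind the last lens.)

Answer: -14.3791

Derivation:
Initial: x=3.0000 theta=0.0000
After 1 (propagate distance d=6): x=3.0000 theta=0.0000
After 2 (thin lens f=-19): x=3.0000 theta=3/19 (≈0.1579)
After 3 (propagate distance d=25): x=132/19 (≈6.9474) theta=3/19 (≈0.1579)
After 4 (thin lens f=-25): x=132/19 (≈6.9474) theta=207/475 (≈0.4358)
After 5 (propagate distance d=8): x=4956/475 (≈10.4337) theta=207/475 (≈0.4358)
After 6 (thin lens f=-36): x=4956/475 (≈10.4337) theta=1034/1425 (≈0.7256)
z_focus = -x_out/theta_out = -(4956/475)/(1034/1425) = -7434/517 ≈ -14.3791
Rounded to 4 decimal places: z = -14.3791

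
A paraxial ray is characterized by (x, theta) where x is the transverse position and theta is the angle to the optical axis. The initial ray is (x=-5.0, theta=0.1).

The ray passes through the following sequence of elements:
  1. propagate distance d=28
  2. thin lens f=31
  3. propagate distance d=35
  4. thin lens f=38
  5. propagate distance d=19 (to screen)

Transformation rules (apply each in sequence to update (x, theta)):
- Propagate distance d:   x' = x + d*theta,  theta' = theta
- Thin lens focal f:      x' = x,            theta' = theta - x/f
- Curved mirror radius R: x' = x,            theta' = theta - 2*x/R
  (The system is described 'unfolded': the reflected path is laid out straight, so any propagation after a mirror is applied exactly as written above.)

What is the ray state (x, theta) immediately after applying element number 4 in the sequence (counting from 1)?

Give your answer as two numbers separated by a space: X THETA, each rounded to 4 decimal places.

Initial: x=-5.0000 theta=0.1000
After 1 (propagate distance d=28): x=-2.2000 theta=0.1000
After 2 (thin lens f=31): x=-2.2000 theta=53/310 (≈0.1710)
After 3 (propagate distance d=35): x=1173/310 (≈3.7839) theta=53/310 (≈0.1710)
After 4 (thin lens f=38): x=1173/310 (≈3.7839) theta=841/11780 (≈0.0714)
Rounded to 4 decimal places: x = 3.7839, theta = 0.0714

Answer: 3.7839 0.0714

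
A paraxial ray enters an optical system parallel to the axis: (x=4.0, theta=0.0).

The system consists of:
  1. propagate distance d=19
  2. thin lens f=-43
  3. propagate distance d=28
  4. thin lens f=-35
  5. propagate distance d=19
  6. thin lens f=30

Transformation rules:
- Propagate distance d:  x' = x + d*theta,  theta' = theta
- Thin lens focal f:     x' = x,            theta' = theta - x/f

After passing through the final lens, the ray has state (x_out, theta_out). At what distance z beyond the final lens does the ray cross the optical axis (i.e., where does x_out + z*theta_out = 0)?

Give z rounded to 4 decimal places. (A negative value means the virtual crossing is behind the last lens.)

Initial: x=4.0000 theta=0.0000
After 1 (propagate distance d=19): x=4.0000 theta=0.0000
After 2 (thin lens f=-43): x=4.0000 theta=4/43 (≈0.0930)
After 3 (propagate distance d=28): x=284/43 (≈6.6047) theta=4/43 (≈0.0930)
After 4 (thin lens f=-35): x=284/43 (≈6.6047) theta=424/1505 (≈0.2817)
After 5 (propagate distance d=19): x=17996/1505 (≈11.9575) theta=424/1505 (≈0.2817)
After 6 (thin lens f=30): x=17996/1505 (≈11.9575) theta=-2638/22575 (≈-0.1169)
z_focus = -x_out/theta_out = -(17996/1505)/(-2638/22575) = 134970/1319 ≈ 102.3275
Rounded to 4 decimal places: z = 102.3275

Answer: 102.3275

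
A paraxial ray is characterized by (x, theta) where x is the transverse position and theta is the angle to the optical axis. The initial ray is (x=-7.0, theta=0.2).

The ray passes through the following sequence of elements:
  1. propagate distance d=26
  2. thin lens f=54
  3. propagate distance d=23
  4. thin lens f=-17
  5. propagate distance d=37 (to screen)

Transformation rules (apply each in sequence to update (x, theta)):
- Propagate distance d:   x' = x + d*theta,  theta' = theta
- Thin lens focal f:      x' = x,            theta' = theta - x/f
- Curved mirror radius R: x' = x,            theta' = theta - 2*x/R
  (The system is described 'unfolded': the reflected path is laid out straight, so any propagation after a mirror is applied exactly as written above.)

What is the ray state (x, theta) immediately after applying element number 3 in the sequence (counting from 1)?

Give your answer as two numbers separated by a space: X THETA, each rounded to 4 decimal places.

Answer: 3.5667 0.2333

Derivation:
Initial: x=-7.0000 theta=0.2000
After 1 (propagate distance d=26): x=-1.8000 theta=0.2000
After 2 (thin lens f=54): x=-1.8000 theta=7/30 (≈0.2333)
After 3 (propagate distance d=23): x=107/30 (≈3.5667) theta=7/30 (≈0.2333)
Rounded to 4 decimal places: x = 3.5667, theta = 0.2333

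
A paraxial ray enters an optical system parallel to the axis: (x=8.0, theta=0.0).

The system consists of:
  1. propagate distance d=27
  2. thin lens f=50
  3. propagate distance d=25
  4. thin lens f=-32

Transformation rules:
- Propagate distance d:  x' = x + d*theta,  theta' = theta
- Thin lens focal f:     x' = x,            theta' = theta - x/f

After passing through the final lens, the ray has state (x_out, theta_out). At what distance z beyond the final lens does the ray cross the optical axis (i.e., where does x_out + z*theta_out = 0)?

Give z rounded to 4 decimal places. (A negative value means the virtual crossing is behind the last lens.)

Answer: 114.2857

Derivation:
Initial: x=8.0000 theta=0.0000
After 1 (propagate distance d=27): x=8.0000 theta=0.0000
After 2 (thin lens f=50): x=8.0000 theta=-0.1600
After 3 (propagate distance d=25): x=4.0000 theta=-0.1600
After 4 (thin lens f=-32): x=4.0000 theta=-0.0350
z_focus = -x_out/theta_out = -(4.0000)/(-0.0350) = 800/7 ≈ 114.2857
Rounded to 4 decimal places: z = 114.2857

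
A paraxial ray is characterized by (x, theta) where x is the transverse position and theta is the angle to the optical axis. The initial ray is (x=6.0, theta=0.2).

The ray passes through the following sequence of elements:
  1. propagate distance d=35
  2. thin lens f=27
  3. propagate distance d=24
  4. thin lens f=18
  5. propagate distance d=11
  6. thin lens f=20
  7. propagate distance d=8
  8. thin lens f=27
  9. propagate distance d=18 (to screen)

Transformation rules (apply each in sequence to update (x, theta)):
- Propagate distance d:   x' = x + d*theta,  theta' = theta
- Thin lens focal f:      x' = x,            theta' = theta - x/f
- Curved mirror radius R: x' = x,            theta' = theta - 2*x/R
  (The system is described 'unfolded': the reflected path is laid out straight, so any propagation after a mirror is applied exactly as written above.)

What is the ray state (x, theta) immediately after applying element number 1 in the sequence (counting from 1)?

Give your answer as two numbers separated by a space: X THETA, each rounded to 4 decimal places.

Answer: 13.0000 0.2000

Derivation:
Initial: x=6.0000 theta=0.2000
After 1 (propagate distance d=35): x=13.0000 theta=0.2000
Rounded to 4 decimal places: x = 13.0000, theta = 0.2000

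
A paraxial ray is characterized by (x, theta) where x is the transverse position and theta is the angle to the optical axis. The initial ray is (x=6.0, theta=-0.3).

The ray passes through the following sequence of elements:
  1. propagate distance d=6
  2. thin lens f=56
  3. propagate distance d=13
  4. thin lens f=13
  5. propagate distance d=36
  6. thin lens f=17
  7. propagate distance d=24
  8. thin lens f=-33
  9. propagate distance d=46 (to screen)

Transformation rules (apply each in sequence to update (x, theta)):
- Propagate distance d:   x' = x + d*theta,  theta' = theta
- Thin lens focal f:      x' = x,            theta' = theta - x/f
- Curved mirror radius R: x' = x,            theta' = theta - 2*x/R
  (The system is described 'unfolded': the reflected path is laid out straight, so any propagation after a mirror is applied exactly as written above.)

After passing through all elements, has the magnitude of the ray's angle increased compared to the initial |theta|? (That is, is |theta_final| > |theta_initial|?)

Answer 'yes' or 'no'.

Initial: x=6.0000 theta=-0.3000
After 1 (propagate distance d=6): x=4.2000 theta=-0.3000
After 2 (thin lens f=56): x=4.2000 theta=-0.3750
After 3 (propagate distance d=13): x=-0.6750 theta=-0.3750
After 4 (thin lens f=13): x=-0.6750 theta=-21/65 (≈-0.3231)
After 5 (propagate distance d=36): x=-6399/520 (≈-12.3058) theta=-21/65 (≈-0.3231)
After 6 (thin lens f=17): x=-6399/520 (≈-12.3058) theta=3543/8840 (≈0.4008)
After 7 (propagate distance d=24): x=-1827/680 (≈-2.6868) theta=3543/8840 (≈0.4008)
After 8 (thin lens f=-33): x=-1827/680 (≈-2.6868) theta=3882/12155 (≈0.3194)
After 9 (propagate distance d=46 (to screen)): x=233463/19448 (≈12.0045) theta=3882/12155 (≈0.3194)
|theta_initial|=0.3000 |theta_final|=3882/12155 (≈0.3194) -> increased

Answer: yes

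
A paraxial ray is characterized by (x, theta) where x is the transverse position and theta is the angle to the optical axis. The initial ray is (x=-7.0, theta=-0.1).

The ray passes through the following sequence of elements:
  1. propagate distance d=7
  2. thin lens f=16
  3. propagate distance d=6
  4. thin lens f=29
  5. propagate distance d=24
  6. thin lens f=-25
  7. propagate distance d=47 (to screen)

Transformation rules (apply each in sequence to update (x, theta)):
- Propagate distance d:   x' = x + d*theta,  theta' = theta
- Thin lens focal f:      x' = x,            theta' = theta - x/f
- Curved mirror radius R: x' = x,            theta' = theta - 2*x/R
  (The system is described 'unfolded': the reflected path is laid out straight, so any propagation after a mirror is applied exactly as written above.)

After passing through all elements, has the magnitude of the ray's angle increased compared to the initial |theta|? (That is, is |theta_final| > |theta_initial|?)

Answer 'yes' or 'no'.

Answer: yes

Derivation:
Initial: x=-7.0000 theta=-0.1000
After 1 (propagate distance d=7): x=-7.7000 theta=-0.1000
After 2 (thin lens f=16): x=-7.7000 theta=61/160 (≈0.3813)
After 3 (propagate distance d=6): x=-5.4125 theta=61/160 (≈0.3813)
After 4 (thin lens f=29): x=-5.4125 theta=527/928 (≈0.5679)
After 5 (propagate distance d=24): x=19063/2320 (≈8.2168) theta=527/928 (≈0.5679)
After 6 (thin lens f=-25): x=19063/2320 (≈8.2168) theta=104001/116000 (≈0.8966)
After 7 (propagate distance d=47 (to screen)): x=5841197/116000 (≈50.3551) theta=104001/116000 (≈0.8966)
|theta_initial|=0.1000 |theta_final|=104001/116000 (≈0.8966) -> increased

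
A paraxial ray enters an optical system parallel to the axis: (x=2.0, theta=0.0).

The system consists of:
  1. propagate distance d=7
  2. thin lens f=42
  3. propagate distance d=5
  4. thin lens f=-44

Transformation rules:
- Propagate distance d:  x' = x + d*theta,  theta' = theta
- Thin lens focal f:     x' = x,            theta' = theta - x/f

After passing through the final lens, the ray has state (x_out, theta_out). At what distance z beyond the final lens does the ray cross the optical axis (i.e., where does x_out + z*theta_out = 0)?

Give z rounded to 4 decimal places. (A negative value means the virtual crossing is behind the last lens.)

Answer: 232.5714

Derivation:
Initial: x=2.0000 theta=0.0000
After 1 (propagate distance d=7): x=2.0000 theta=0.0000
After 2 (thin lens f=42): x=2.0000 theta=-1/21 (≈-0.0476)
After 3 (propagate distance d=5): x=37/21 (≈1.7619) theta=-1/21 (≈-0.0476)
After 4 (thin lens f=-44): x=37/21 (≈1.7619) theta=-1/132 (≈-0.0076)
z_focus = -x_out/theta_out = -(37/21)/(-1/132) = 1628/7 ≈ 232.5714
Rounded to 4 decimal places: z = 232.5714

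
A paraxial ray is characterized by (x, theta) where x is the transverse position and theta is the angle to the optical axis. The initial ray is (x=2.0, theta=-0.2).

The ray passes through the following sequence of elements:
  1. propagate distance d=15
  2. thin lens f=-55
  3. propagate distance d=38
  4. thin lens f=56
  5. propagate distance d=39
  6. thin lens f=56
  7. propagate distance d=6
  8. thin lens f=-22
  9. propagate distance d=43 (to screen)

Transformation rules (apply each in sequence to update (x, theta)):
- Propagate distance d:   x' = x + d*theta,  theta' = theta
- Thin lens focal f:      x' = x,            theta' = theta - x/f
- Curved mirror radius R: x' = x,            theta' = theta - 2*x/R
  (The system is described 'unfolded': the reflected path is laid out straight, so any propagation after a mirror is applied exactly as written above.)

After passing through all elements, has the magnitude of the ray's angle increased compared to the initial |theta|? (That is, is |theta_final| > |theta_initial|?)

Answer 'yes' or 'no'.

Initial: x=2.0000 theta=-0.2000
After 1 (propagate distance d=15): x=-1.0000 theta=-0.2000
After 2 (thin lens f=-55): x=-1.0000 theta=-12/55 (≈-0.2182)
After 3 (propagate distance d=38): x=-511/55 (≈-9.2909) theta=-12/55 (≈-0.2182)
After 4 (thin lens f=56): x=-511/55 (≈-9.2909) theta=-23/440 (≈-0.0523)
After 5 (propagate distance d=39): x=-997/88 (≈-11.3295) theta=-23/440 (≈-0.0523)
After 6 (thin lens f=56): x=-997/88 (≈-11.3295) theta=3697/24640 (≈0.1500)
After 7 (propagate distance d=6): x=-128489/12320 (≈-10.4293) theta=3697/24640 (≈0.1500)
After 8 (thin lens f=-22): x=-128489/12320 (≈-10.4293) theta=-6273/19360 (≈-0.3240)
After 9 (propagate distance d=43 (to screen)): x=-206347/8470 (≈-24.3621) theta=-6273/19360 (≈-0.3240)
|theta_initial|=0.2000 |theta_final|=6273/19360 (≈0.3240) -> increased

Answer: yes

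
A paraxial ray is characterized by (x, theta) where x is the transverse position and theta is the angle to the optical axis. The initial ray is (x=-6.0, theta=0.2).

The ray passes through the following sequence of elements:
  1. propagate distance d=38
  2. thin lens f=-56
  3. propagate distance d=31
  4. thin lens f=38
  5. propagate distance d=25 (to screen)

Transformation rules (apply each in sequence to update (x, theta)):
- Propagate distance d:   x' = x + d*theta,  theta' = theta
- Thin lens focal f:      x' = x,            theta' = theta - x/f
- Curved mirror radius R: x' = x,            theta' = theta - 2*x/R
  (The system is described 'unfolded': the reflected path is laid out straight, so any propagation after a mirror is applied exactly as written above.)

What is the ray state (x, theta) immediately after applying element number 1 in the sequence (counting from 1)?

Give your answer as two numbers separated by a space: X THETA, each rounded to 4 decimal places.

Initial: x=-6.0000 theta=0.2000
After 1 (propagate distance d=38): x=1.6000 theta=0.2000
Rounded to 4 decimal places: x = 1.6000, theta = 0.2000

Answer: 1.6000 0.2000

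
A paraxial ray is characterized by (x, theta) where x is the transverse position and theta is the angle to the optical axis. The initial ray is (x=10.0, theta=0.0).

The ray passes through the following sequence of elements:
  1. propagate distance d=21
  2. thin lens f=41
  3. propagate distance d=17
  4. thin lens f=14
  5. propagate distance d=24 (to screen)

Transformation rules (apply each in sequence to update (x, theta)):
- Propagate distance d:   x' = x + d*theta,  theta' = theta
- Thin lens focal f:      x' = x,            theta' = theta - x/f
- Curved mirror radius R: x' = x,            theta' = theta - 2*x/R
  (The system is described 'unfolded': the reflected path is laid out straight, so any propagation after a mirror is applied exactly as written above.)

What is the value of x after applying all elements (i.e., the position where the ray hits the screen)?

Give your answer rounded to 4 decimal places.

Initial: x=10.0000 theta=0.0000
After 1 (propagate distance d=21): x=10.0000 theta=0.0000
After 2 (thin lens f=41): x=10.0000 theta=-10/41 (≈-0.2439)
After 3 (propagate distance d=17): x=240/41 (≈5.8537) theta=-10/41 (≈-0.2439)
After 4 (thin lens f=14): x=240/41 (≈5.8537) theta=-190/287 (≈-0.6620)
After 5 (propagate distance d=24 (to screen)): x=-2880/287 (≈-10.0348) theta=-190/287 (≈-0.6620)
Rounded to 4 decimal places: x = -10.0348

Answer: -10.0348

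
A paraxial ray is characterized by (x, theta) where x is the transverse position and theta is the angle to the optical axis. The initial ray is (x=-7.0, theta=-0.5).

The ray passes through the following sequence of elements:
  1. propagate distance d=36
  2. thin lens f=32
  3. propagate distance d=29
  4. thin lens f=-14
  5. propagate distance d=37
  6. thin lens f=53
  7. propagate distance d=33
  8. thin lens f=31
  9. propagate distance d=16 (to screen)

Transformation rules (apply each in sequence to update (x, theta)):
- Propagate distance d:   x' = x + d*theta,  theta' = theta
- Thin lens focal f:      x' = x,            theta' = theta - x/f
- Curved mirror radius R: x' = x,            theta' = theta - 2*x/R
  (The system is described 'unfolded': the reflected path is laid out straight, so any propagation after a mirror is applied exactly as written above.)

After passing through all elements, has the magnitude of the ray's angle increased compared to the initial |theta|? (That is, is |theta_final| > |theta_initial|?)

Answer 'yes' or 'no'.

Initial: x=-7.0000 theta=-0.5000
After 1 (propagate distance d=36): x=-25.0000 theta=-0.5000
After 2 (thin lens f=32): x=-25.0000 theta=9/32 (≈0.2813)
After 3 (propagate distance d=29): x=-539/32 (≈-16.8438) theta=9/32 (≈0.2813)
After 4 (thin lens f=-14): x=-539/32 (≈-16.8438) theta=-59/64 (≈-0.9219)
After 5 (propagate distance d=37): x=-3261/64 (≈-50.9531) theta=-59/64 (≈-0.9219)
After 6 (thin lens f=53): x=-3261/64 (≈-50.9531) theta=67/1696 (≈0.0395)
After 7 (propagate distance d=33): x=-168411/3392 (≈-49.6495) theta=67/1696 (≈0.0395)
After 8 (thin lens f=31): x=-168411/3392 (≈-49.6495) theta=172565/105152 (≈1.6411)
After 9 (propagate distance d=16 (to screen)): x=-2459701/105152 (≈-23.3919) theta=172565/105152 (≈1.6411)
|theta_initial|=0.5000 |theta_final|=172565/105152 (≈1.6411) -> increased

Answer: yes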